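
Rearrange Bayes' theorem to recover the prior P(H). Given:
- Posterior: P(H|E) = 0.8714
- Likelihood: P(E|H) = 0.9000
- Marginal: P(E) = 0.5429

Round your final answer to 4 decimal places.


From Bayes' theorem: P(H|E) = P(E|H) × P(H) / P(E)

Rearranging for P(H):
P(H) = P(H|E) × P(E) / P(E|H)
     = 0.8714 × 0.5429 / 0.9000
     = 0.47308306 / 0.9000
     = 0.5256


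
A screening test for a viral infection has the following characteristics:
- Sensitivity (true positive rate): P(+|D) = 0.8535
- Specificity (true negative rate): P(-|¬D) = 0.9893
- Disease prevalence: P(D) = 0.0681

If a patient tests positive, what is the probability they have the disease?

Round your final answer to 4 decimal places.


Let D = has disease, + = positive test

Given:
- P(D) = 0.0681 (prevalence)
- P(+|D) = 0.8535 (sensitivity)
- P(-|¬D) = 0.9893 (specificity)
- P(+|¬D) = 0.0107 (false positive rate = 1 - specificity)

Step 1: Find P(+)
P(+) = P(+|D)P(D) + P(+|¬D)P(¬D)
     = 0.8535 × 0.0681 + 0.0107 × 0.9319
     = 0.05812335 + 0.00997133
     = 0.06809468

Step 2: Apply Bayes' theorem for P(D|+)
P(D|+) = P(+|D)P(D) / P(+)
       = 0.05812335 / 0.06809468
       = 0.8536


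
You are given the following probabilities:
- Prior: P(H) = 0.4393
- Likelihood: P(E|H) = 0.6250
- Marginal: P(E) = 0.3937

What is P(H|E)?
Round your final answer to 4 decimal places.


Using Bayes' theorem:

P(H|E) = P(E|H) × P(H) / P(E)
       = 0.6250 × 0.4393 / 0.3937
       = 0.27456250 / 0.3937
       = 0.6974

The evidence strengthens our belief in H.
Prior: 0.4393 → Posterior: 0.6974


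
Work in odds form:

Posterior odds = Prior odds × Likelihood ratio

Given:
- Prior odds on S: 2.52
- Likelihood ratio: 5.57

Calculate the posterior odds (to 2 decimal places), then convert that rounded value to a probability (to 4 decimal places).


Step 1: Calculate posterior odds
Posterior odds = Prior odds × LR
               = 2.52 × 5.57
               = 14.04

Step 2: Convert to probability
P(S|E) = Posterior odds / (1 + Posterior odds)
       = 14.04 / (1 + 14.04)
       = 14.04 / 15.04
       = 0.9335

The evidence increased P(S) from 0.7159 to 0.9335.


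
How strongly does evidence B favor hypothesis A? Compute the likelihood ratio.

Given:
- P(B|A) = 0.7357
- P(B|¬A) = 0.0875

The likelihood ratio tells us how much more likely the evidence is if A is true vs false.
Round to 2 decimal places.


Likelihood Ratio (LR) = P(B|A) / P(B|¬A)

LR = 0.7357 / 0.0875
   = 8.41

The evidence is 8.41 times more likely if A is true than if A is false.
Because LR exceeds 1, B is evidence for A.


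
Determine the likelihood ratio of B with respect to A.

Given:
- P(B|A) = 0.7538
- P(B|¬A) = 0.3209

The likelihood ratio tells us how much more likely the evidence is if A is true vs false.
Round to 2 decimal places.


Likelihood Ratio (LR) = P(B|A) / P(B|¬A)

LR = 0.7538 / 0.3209
   = 2.35

The evidence is 2.35 times more likely if A is true than if A is false.
Because LR exceeds 1, B is evidence for A.


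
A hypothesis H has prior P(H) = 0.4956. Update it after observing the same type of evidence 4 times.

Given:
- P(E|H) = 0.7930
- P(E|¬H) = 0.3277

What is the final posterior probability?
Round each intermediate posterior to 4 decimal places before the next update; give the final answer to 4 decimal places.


Sequential Bayesian updating:

Initial prior: P(H) = 0.4956

Update 1:
  P(E) = 0.7930 × 0.4956 + 0.3277 × 0.5044 = 0.39301080 + 0.16529188 = 0.55830268
  P(H|E) = 0.39301080 / 0.55830268 = 0.7039

Update 2:
  P(E) = 0.7930 × 0.7039 + 0.3277 × 0.2961 = 0.55819270 + 0.09703197 = 0.65522467
  P(H|E) = 0.55819270 / 0.65522467 = 0.8519

Update 3:
  P(E) = 0.7930 × 0.8519 + 0.3277 × 0.1481 = 0.67555670 + 0.04853237 = 0.72408907
  P(H|E) = 0.67555670 / 0.72408907 = 0.9330

Update 4:
  P(E) = 0.7930 × 0.9330 + 0.3277 × 0.0670 = 0.73986900 + 0.02195590 = 0.76182490
  P(H|E) = 0.73986900 / 0.76182490 = 0.9712

Final posterior: 0.9712


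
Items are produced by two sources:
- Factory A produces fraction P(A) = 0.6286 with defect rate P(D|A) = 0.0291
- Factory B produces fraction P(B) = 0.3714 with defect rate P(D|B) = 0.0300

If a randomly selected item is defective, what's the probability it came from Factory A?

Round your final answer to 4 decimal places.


Let A = from Factory A, D = defective

Given:
- P(A) = 0.6286, P(B) = 0.3714
- P(D|A) = 0.0291, P(D|B) = 0.0300

Step 1: Find P(D)
P(D) = P(D|A)P(A) + P(D|B)P(B)
     = 0.0291 × 0.6286 + 0.0300 × 0.3714
     = 0.01829226 + 0.01114200
     = 0.02943426

Step 2: Apply Bayes' theorem
P(A|D) = P(D|A)P(A) / P(D)
       = 0.01829226 / 0.02943426
       = 0.6215


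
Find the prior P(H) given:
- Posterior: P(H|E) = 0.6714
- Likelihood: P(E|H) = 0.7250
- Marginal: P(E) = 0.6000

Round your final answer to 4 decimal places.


From Bayes' theorem: P(H|E) = P(E|H) × P(H) / P(E)

Rearranging for P(H):
P(H) = P(H|E) × P(E) / P(E|H)
     = 0.6714 × 0.6000 / 0.7250
     = 0.40284000 / 0.7250
     = 0.5556


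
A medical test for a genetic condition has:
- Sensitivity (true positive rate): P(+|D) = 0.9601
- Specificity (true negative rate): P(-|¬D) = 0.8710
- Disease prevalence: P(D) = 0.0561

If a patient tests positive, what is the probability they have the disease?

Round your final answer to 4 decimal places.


Let D = has disease, + = positive test

Given:
- P(D) = 0.0561 (prevalence)
- P(+|D) = 0.9601 (sensitivity)
- P(-|¬D) = 0.8710 (specificity)
- P(+|¬D) = 0.1290 (false positive rate = 1 - specificity)

Step 1: Find P(+)
P(+) = P(+|D)P(D) + P(+|¬D)P(¬D)
     = 0.9601 × 0.0561 + 0.1290 × 0.9439
     = 0.05386161 + 0.12176310
     = 0.17562471

Step 2: Apply Bayes' theorem for P(D|+)
P(D|+) = P(+|D)P(D) / P(+)
       = 0.05386161 / 0.17562471
       = 0.3067


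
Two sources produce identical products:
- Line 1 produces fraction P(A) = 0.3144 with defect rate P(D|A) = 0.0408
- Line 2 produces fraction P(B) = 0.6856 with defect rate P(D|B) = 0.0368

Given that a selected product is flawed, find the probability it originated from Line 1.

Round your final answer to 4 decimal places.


Let A = from Line 1, D = flawed

Given:
- P(A) = 0.3144, P(B) = 0.6856
- P(D|A) = 0.0408, P(D|B) = 0.0368

Step 1: Find P(D)
P(D) = P(D|A)P(A) + P(D|B)P(B)
     = 0.0408 × 0.3144 + 0.0368 × 0.6856
     = 0.01282752 + 0.02523008
     = 0.03805760

Step 2: Apply Bayes' theorem
P(A|D) = P(D|A)P(A) / P(D)
       = 0.01282752 / 0.03805760
       = 0.3371


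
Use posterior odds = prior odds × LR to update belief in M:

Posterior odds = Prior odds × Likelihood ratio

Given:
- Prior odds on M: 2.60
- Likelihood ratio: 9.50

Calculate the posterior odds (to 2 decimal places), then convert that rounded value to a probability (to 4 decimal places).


Step 1: Calculate posterior odds
Posterior odds = Prior odds × LR
               = 2.60 × 9.50
               = 24.70

Step 2: Convert to probability
P(M|E) = Posterior odds / (1 + Posterior odds)
       = 24.70 / (1 + 24.70)
       = 24.70 / 25.70
       = 0.9611

The evidence increased P(M) from 0.7222 to 0.9611.


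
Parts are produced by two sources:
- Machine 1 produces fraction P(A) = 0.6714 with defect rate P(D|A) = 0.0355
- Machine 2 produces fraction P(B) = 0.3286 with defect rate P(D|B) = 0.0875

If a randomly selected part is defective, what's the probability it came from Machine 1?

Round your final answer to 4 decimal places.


Let A = from Machine 1, D = defective

Given:
- P(A) = 0.6714, P(B) = 0.3286
- P(D|A) = 0.0355, P(D|B) = 0.0875

Step 1: Find P(D)
P(D) = P(D|A)P(A) + P(D|B)P(B)
     = 0.0355 × 0.6714 + 0.0875 × 0.3286
     = 0.02383470 + 0.02875250
     = 0.05258720

Step 2: Apply Bayes' theorem
P(A|D) = P(D|A)P(A) / P(D)
       = 0.02383470 / 0.05258720
       = 0.4532


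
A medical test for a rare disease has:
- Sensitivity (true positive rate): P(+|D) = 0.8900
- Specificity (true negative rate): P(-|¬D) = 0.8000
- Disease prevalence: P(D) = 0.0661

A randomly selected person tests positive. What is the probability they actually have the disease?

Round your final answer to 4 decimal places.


Let D = has disease, + = positive test

Given:
- P(D) = 0.0661 (prevalence)
- P(+|D) = 0.8900 (sensitivity)
- P(-|¬D) = 0.8000 (specificity)
- P(+|¬D) = 0.2000 (false positive rate = 1 - specificity)

Step 1: Find P(+)
P(+) = P(+|D)P(D) + P(+|¬D)P(¬D)
     = 0.8900 × 0.0661 + 0.2000 × 0.9339
     = 0.05882900 + 0.18678000
     = 0.24560900

Step 2: Apply Bayes' theorem for P(D|+)
P(D|+) = P(+|D)P(D) / P(+)
       = 0.05882900 / 0.24560900
       = 0.2395


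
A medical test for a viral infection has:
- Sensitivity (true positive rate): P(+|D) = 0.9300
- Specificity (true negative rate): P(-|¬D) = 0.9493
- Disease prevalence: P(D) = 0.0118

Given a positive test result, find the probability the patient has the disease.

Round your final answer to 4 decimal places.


Let D = has disease, + = positive test

Given:
- P(D) = 0.0118 (prevalence)
- P(+|D) = 0.9300 (sensitivity)
- P(-|¬D) = 0.9493 (specificity)
- P(+|¬D) = 0.0507 (false positive rate = 1 - specificity)

Step 1: Find P(+)
P(+) = P(+|D)P(D) + P(+|¬D)P(¬D)
     = 0.9300 × 0.0118 + 0.0507 × 0.9882
     = 0.01097400 + 0.05010174
     = 0.06107574

Step 2: Apply Bayes' theorem for P(D|+)
P(D|+) = P(+|D)P(D) / P(+)
       = 0.01097400 / 0.06107574
       = 0.1797


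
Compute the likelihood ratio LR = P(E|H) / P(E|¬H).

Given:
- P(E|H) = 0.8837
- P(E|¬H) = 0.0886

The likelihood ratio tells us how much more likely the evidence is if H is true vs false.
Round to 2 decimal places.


Likelihood Ratio (LR) = P(E|H) / P(E|¬H)

LR = 0.8837 / 0.0886
   = 9.97

The evidence is 9.97 times more likely if H is true than if H is false.
Because LR exceeds 1, E is evidence for H.


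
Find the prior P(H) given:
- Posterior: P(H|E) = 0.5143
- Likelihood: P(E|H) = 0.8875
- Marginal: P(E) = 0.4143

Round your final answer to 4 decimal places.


From Bayes' theorem: P(H|E) = P(E|H) × P(H) / P(E)

Rearranging for P(H):
P(H) = P(H|E) × P(E) / P(E|H)
     = 0.5143 × 0.4143 / 0.8875
     = 0.21307449 / 0.8875
     = 0.2401


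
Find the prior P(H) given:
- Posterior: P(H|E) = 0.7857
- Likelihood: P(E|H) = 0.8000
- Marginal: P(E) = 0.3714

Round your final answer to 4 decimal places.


From Bayes' theorem: P(H|E) = P(E|H) × P(H) / P(E)

Rearranging for P(H):
P(H) = P(H|E) × P(E) / P(E|H)
     = 0.7857 × 0.3714 / 0.8000
     = 0.29180898 / 0.8000
     = 0.3648


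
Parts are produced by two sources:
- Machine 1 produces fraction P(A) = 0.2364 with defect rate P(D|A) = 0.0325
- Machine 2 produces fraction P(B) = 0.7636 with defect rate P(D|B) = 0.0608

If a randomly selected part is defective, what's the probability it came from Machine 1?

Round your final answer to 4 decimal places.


Let A = from Machine 1, D = defective

Given:
- P(A) = 0.2364, P(B) = 0.7636
- P(D|A) = 0.0325, P(D|B) = 0.0608

Step 1: Find P(D)
P(D) = P(D|A)P(A) + P(D|B)P(B)
     = 0.0325 × 0.2364 + 0.0608 × 0.7636
     = 0.00768300 + 0.04642688
     = 0.05410988

Step 2: Apply Bayes' theorem
P(A|D) = P(D|A)P(A) / P(D)
       = 0.00768300 / 0.05410988
       = 0.1420


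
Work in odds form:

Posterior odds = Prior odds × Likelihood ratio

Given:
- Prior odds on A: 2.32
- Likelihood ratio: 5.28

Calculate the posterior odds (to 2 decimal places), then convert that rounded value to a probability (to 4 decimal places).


Step 1: Calculate posterior odds
Posterior odds = Prior odds × LR
               = 2.32 × 5.28
               = 12.25

Step 2: Convert to probability
P(A|E) = Posterior odds / (1 + Posterior odds)
       = 12.25 / (1 + 12.25)
       = 12.25 / 13.25
       = 0.9245

The evidence increased P(A) from 0.6988 to 0.9245.


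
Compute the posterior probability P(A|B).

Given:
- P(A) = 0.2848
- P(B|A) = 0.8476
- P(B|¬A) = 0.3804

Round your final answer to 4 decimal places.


Bayes' theorem: P(A|B) = P(B|A) × P(A) / P(B)

Step 1: Calculate P(B) using law of total probability
P(B) = P(B|A)P(A) + P(B|¬A)P(¬A)
     = 0.8476 × 0.2848 + 0.3804 × 0.7152
     = 0.24139648 + 0.27206208
     = 0.51345856

Step 2: Apply Bayes' theorem
P(A|B) = P(B|A) × P(A) / P(B)
       = 0.24139648 / 0.51345856
       = 0.4701


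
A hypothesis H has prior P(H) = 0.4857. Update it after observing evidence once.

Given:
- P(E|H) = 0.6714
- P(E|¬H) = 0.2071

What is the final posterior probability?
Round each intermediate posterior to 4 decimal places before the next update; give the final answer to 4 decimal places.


Sequential Bayesian updating:

Initial prior: P(H) = 0.4857

Update 1:
  P(E) = 0.6714 × 0.4857 + 0.2071 × 0.5143 = 0.32609898 + 0.10651153 = 0.43261051
  P(H|E) = 0.32609898 / 0.43261051 = 0.7538

Final posterior: 0.7538


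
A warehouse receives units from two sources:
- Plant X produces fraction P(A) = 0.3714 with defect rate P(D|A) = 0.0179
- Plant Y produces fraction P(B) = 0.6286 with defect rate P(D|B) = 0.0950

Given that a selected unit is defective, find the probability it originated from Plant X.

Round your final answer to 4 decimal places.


Let A = from Plant X, D = defective

Given:
- P(A) = 0.3714, P(B) = 0.6286
- P(D|A) = 0.0179, P(D|B) = 0.0950

Step 1: Find P(D)
P(D) = P(D|A)P(A) + P(D|B)P(B)
     = 0.0179 × 0.3714 + 0.0950 × 0.6286
     = 0.00664806 + 0.05971700
     = 0.06636506

Step 2: Apply Bayes' theorem
P(A|D) = P(D|A)P(A) / P(D)
       = 0.00664806 / 0.06636506
       = 0.1002


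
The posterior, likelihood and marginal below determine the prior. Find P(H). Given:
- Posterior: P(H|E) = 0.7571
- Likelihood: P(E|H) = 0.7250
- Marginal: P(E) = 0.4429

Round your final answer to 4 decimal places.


From Bayes' theorem: P(H|E) = P(E|H) × P(H) / P(E)

Rearranging for P(H):
P(H) = P(H|E) × P(E) / P(E|H)
     = 0.7571 × 0.4429 / 0.7250
     = 0.33531959 / 0.7250
     = 0.4625


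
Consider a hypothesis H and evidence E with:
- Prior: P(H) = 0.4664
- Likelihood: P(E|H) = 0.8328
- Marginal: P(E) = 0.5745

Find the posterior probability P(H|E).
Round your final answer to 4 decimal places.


Using Bayes' theorem:

P(H|E) = P(E|H) × P(H) / P(E)
       = 0.8328 × 0.4664 / 0.5745
       = 0.38841792 / 0.5745
       = 0.6761

The evidence strengthens our belief in H.
Prior: 0.4664 → Posterior: 0.6761


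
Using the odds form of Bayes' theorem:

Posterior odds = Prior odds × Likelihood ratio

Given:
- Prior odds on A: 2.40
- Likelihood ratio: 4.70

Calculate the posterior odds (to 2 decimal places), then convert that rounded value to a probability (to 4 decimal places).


Step 1: Calculate posterior odds
Posterior odds = Prior odds × LR
               = 2.40 × 4.70
               = 11.28

Step 2: Convert to probability
P(A|E) = Posterior odds / (1 + Posterior odds)
       = 11.28 / (1 + 11.28)
       = 11.28 / 12.28
       = 0.9186

The evidence increased P(A) from 0.7059 to 0.9186.


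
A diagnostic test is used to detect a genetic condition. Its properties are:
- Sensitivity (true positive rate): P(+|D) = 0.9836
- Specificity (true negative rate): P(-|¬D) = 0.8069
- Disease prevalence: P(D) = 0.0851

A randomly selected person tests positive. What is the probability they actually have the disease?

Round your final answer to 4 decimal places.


Let D = has disease, + = positive test

Given:
- P(D) = 0.0851 (prevalence)
- P(+|D) = 0.9836 (sensitivity)
- P(-|¬D) = 0.8069 (specificity)
- P(+|¬D) = 0.1931 (false positive rate = 1 - specificity)

Step 1: Find P(+)
P(+) = P(+|D)P(D) + P(+|¬D)P(¬D)
     = 0.9836 × 0.0851 + 0.1931 × 0.9149
     = 0.08370436 + 0.17666719
     = 0.26037155

Step 2: Apply Bayes' theorem for P(D|+)
P(D|+) = P(+|D)P(D) / P(+)
       = 0.08370436 / 0.26037155
       = 0.3215


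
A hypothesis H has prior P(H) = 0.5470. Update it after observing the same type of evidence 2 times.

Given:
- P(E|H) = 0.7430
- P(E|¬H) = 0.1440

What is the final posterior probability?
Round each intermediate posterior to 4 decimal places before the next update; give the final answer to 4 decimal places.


Sequential Bayesian updating:

Initial prior: P(H) = 0.5470

Update 1:
  P(E) = 0.7430 × 0.5470 + 0.1440 × 0.4530 = 0.40642100 + 0.06523200 = 0.47165300
  P(H|E) = 0.40642100 / 0.47165300 = 0.8617

Update 2:
  P(E) = 0.7430 × 0.8617 + 0.1440 × 0.1383 = 0.64024310 + 0.01991520 = 0.66015830
  P(H|E) = 0.64024310 / 0.66015830 = 0.9698

Final posterior: 0.9698


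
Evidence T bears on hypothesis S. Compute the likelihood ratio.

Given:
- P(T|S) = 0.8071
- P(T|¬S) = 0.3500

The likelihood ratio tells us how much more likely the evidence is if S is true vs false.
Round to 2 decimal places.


Likelihood Ratio (LR) = P(T|S) / P(T|¬S)

LR = 0.8071 / 0.3500
   = 2.31

The evidence is 2.31 times more likely if S is true than if S is false.
Since LR > 1, the evidence supports S over ¬S.


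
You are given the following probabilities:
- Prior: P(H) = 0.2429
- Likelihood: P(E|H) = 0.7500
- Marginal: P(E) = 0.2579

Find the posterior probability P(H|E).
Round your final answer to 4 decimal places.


Using Bayes' theorem:

P(H|E) = P(E|H) × P(H) / P(E)
       = 0.7500 × 0.2429 / 0.2579
       = 0.18217500 / 0.2579
       = 0.7064

The evidence strengthens our belief in H.
Prior: 0.2429 → Posterior: 0.7064


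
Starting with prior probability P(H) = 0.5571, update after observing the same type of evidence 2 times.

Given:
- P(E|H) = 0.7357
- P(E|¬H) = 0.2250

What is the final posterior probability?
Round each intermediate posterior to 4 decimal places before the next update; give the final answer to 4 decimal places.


Sequential Bayesian updating:

Initial prior: P(H) = 0.5571

Update 1:
  P(E) = 0.7357 × 0.5571 + 0.2250 × 0.4429 = 0.40985847 + 0.09965250 = 0.50951097
  P(H|E) = 0.40985847 / 0.50951097 = 0.8044

Update 2:
  P(E) = 0.7357 × 0.8044 + 0.2250 × 0.1956 = 0.59179708 + 0.04401000 = 0.63580708
  P(H|E) = 0.59179708 / 0.63580708 = 0.9308

Final posterior: 0.9308


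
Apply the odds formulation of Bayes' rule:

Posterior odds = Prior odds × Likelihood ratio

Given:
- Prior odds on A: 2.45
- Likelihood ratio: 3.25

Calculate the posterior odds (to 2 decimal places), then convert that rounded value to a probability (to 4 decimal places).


Step 1: Calculate posterior odds
Posterior odds = Prior odds × LR
               = 2.45 × 3.25
               = 7.96

Step 2: Convert to probability
P(A|E) = Posterior odds / (1 + Posterior odds)
       = 7.96 / (1 + 7.96)
       = 7.96 / 8.96
       = 0.8884

The evidence increased P(A) from 0.7101 to 0.8884.


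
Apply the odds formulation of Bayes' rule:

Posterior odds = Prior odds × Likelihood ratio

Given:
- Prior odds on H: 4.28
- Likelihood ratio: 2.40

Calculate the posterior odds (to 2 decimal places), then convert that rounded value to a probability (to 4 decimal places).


Step 1: Calculate posterior odds
Posterior odds = Prior odds × LR
               = 4.28 × 2.40
               = 10.27

Step 2: Convert to probability
P(H|E) = Posterior odds / (1 + Posterior odds)
       = 10.27 / (1 + 10.27)
       = 10.27 / 11.27
       = 0.9113

The evidence increased P(H) from 0.8106 to 0.9113.


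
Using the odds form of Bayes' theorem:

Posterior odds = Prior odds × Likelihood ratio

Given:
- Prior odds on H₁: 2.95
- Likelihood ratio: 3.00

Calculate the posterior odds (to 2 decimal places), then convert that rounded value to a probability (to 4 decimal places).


Step 1: Calculate posterior odds
Posterior odds = Prior odds × LR
               = 2.95 × 3.00
               = 8.85

Step 2: Convert to probability
P(H₁|E) = Posterior odds / (1 + Posterior odds)
       = 8.85 / (1 + 8.85)
       = 8.85 / 9.85
       = 0.8985

The evidence increased P(H₁) from 0.7468 to 0.8985.


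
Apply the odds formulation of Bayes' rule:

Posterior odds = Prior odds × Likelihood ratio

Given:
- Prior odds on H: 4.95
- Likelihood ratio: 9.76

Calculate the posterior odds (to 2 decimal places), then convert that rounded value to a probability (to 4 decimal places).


Step 1: Calculate posterior odds
Posterior odds = Prior odds × LR
               = 4.95 × 9.76
               = 48.31

Step 2: Convert to probability
P(H|E) = Posterior odds / (1 + Posterior odds)
       = 48.31 / (1 + 48.31)
       = 48.31 / 49.31
       = 0.9797

The evidence increased P(H) from 0.8319 to 0.9797.


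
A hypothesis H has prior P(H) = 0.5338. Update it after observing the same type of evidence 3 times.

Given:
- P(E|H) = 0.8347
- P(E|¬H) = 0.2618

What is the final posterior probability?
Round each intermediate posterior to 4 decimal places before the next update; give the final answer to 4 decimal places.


Sequential Bayesian updating:

Initial prior: P(H) = 0.5338

Update 1:
  P(E) = 0.8347 × 0.5338 + 0.2618 × 0.4662 = 0.44556286 + 0.12205116 = 0.56761402
  P(H|E) = 0.44556286 / 0.56761402 = 0.7850

Update 2:
  P(E) = 0.8347 × 0.7850 + 0.2618 × 0.2150 = 0.65523950 + 0.05628700 = 0.71152650
  P(H|E) = 0.65523950 / 0.71152650 = 0.9209

Update 3:
  P(E) = 0.8347 × 0.9209 + 0.2618 × 0.0791 = 0.76867523 + 0.02070838 = 0.78938361
  P(H|E) = 0.76867523 / 0.78938361 = 0.9738

Final posterior: 0.9738


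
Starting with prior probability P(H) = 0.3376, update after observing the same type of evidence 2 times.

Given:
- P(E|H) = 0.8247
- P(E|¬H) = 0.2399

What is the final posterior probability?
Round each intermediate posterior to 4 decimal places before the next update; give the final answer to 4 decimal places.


Sequential Bayesian updating:

Initial prior: P(H) = 0.3376

Update 1:
  P(E) = 0.8247 × 0.3376 + 0.2399 × 0.6624 = 0.27841872 + 0.15890976 = 0.43732848
  P(H|E) = 0.27841872 / 0.43732848 = 0.6366

Update 2:
  P(E) = 0.8247 × 0.6366 + 0.2399 × 0.3634 = 0.52500402 + 0.08717966 = 0.61218368
  P(H|E) = 0.52500402 / 0.61218368 = 0.8576

Final posterior: 0.8576


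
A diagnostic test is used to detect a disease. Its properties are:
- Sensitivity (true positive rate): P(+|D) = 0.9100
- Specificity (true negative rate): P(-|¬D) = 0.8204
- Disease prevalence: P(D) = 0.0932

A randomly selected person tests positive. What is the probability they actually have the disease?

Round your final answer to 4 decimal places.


Let D = has disease, + = positive test

Given:
- P(D) = 0.0932 (prevalence)
- P(+|D) = 0.9100 (sensitivity)
- P(-|¬D) = 0.8204 (specificity)
- P(+|¬D) = 0.1796 (false positive rate = 1 - specificity)

Step 1: Find P(+)
P(+) = P(+|D)P(D) + P(+|¬D)P(¬D)
     = 0.9100 × 0.0932 + 0.1796 × 0.9068
     = 0.08481200 + 0.16286128
     = 0.24767328

Step 2: Apply Bayes' theorem for P(D|+)
P(D|+) = P(+|D)P(D) / P(+)
       = 0.08481200 / 0.24767328
       = 0.3424


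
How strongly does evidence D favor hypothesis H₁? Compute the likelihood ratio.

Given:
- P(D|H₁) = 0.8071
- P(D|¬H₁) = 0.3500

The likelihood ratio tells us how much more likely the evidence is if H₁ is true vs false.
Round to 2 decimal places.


Likelihood Ratio (LR) = P(D|H₁) / P(D|¬H₁)

LR = 0.8071 / 0.3500
   = 2.31

The evidence is 2.31 times more likely if H₁ is true than if H₁ is false.
LR > 1, so observing D raises the odds in favor of H₁.


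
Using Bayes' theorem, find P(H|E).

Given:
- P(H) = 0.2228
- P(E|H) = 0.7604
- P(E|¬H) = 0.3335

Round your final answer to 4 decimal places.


Bayes' theorem: P(H|E) = P(E|H) × P(H) / P(E)

Step 1: Calculate P(E) using law of total probability
P(E) = P(E|H)P(H) + P(E|¬H)P(¬H)
     = 0.7604 × 0.2228 + 0.3335 × 0.7772
     = 0.16941712 + 0.25919620
     = 0.42861332

Step 2: Apply Bayes' theorem
P(H|E) = P(E|H) × P(H) / P(E)
       = 0.16941712 / 0.42861332
       = 0.3953


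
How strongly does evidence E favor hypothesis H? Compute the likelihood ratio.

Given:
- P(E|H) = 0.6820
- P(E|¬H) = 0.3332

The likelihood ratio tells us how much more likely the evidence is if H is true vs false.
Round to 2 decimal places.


Likelihood Ratio (LR) = P(E|H) / P(E|¬H)

LR = 0.6820 / 0.3332
   = 2.05

The evidence is 2.05 times more likely if H is true than if H is false.
Because LR exceeds 1, E is evidence for H.


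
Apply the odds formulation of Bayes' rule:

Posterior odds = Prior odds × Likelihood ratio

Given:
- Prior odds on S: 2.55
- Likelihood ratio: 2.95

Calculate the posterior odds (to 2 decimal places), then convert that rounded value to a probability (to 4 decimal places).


Step 1: Calculate posterior odds
Posterior odds = Prior odds × LR
               = 2.55 × 2.95
               = 7.52

Step 2: Convert to probability
P(S|E) = Posterior odds / (1 + Posterior odds)
       = 7.52 / (1 + 7.52)
       = 7.52 / 8.52
       = 0.8826

The evidence increased P(S) from 0.7183 to 0.8826.


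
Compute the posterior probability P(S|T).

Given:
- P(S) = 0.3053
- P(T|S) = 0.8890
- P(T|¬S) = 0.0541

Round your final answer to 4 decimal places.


Bayes' theorem: P(S|T) = P(T|S) × P(S) / P(T)

Step 1: Calculate P(T) using law of total probability
P(T) = P(T|S)P(S) + P(T|¬S)P(¬S)
     = 0.8890 × 0.3053 + 0.0541 × 0.6947
     = 0.27141170 + 0.03758327
     = 0.30899497

Step 2: Apply Bayes' theorem
P(S|T) = P(T|S) × P(S) / P(T)
       = 0.27141170 / 0.30899497
       = 0.8784


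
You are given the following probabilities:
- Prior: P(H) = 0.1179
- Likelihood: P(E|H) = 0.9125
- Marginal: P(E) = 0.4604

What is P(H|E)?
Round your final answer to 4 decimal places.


Using Bayes' theorem:

P(H|E) = P(E|H) × P(H) / P(E)
       = 0.9125 × 0.1179 / 0.4604
       = 0.10758375 / 0.4604
       = 0.2337

The evidence strengthens our belief in H.
Prior: 0.1179 → Posterior: 0.2337


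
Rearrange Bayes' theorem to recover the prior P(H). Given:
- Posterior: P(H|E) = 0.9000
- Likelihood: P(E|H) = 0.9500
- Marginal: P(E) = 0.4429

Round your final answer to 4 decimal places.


From Bayes' theorem: P(H|E) = P(E|H) × P(H) / P(E)

Rearranging for P(H):
P(H) = P(H|E) × P(E) / P(E|H)
     = 0.9000 × 0.4429 / 0.9500
     = 0.39861000 / 0.9500
     = 0.4196


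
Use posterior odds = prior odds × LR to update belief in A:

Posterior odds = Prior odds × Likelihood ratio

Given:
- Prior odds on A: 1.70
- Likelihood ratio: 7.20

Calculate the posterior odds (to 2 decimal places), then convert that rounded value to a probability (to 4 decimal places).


Step 1: Calculate posterior odds
Posterior odds = Prior odds × LR
               = 1.70 × 7.20
               = 12.24

Step 2: Convert to probability
P(A|E) = Posterior odds / (1 + Posterior odds)
       = 12.24 / (1 + 12.24)
       = 12.24 / 13.24
       = 0.9245

The evidence increased P(A) from 0.6296 to 0.9245.


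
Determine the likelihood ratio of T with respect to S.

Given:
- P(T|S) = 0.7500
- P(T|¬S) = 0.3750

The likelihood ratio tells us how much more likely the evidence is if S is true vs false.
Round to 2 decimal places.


Likelihood Ratio (LR) = P(T|S) / P(T|¬S)

LR = 0.7500 / 0.3750
   = 2.00

The evidence is 2.00 times more likely if S is true than if S is false.
Since LR > 1, the evidence supports S over ¬S.


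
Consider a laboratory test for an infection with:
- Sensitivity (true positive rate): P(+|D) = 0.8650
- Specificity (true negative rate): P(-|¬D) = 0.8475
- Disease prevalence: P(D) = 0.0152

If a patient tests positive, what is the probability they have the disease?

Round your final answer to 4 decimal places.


Let D = has disease, + = positive test

Given:
- P(D) = 0.0152 (prevalence)
- P(+|D) = 0.8650 (sensitivity)
- P(-|¬D) = 0.8475 (specificity)
- P(+|¬D) = 0.1525 (false positive rate = 1 - specificity)

Step 1: Find P(+)
P(+) = P(+|D)P(D) + P(+|¬D)P(¬D)
     = 0.8650 × 0.0152 + 0.1525 × 0.9848
     = 0.01314800 + 0.15018200
     = 0.16333000

Step 2: Apply Bayes' theorem for P(D|+)
P(D|+) = P(+|D)P(D) / P(+)
       = 0.01314800 / 0.16333000
       = 0.0805


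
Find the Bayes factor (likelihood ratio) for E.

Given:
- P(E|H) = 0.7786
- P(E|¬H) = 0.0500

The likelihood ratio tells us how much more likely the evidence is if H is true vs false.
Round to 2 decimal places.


Likelihood Ratio (LR) = P(E|H) / P(E|¬H)

LR = 0.7786 / 0.0500
   = 15.57

The evidence is 15.57 times more likely if H is true than if H is false.
Because LR exceeds 1, E is evidence for H.


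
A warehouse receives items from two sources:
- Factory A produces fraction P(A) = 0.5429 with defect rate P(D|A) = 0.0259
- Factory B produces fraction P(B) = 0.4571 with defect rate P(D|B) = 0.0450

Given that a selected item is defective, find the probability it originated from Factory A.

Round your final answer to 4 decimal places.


Let A = from Factory A, D = defective

Given:
- P(A) = 0.5429, P(B) = 0.4571
- P(D|A) = 0.0259, P(D|B) = 0.0450

Step 1: Find P(D)
P(D) = P(D|A)P(A) + P(D|B)P(B)
     = 0.0259 × 0.5429 + 0.0450 × 0.4571
     = 0.01406111 + 0.02056950
     = 0.03463061

Step 2: Apply Bayes' theorem
P(A|D) = P(D|A)P(A) / P(D)
       = 0.01406111 / 0.03463061
       = 0.4060


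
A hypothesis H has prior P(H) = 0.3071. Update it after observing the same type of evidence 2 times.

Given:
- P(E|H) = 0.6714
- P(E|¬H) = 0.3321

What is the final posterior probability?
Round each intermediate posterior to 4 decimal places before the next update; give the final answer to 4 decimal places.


Sequential Bayesian updating:

Initial prior: P(H) = 0.3071

Update 1:
  P(E) = 0.6714 × 0.3071 + 0.3321 × 0.6929 = 0.20618694 + 0.23011209 = 0.43629903
  P(H|E) = 0.20618694 / 0.43629903 = 0.4726

Update 2:
  P(E) = 0.6714 × 0.4726 + 0.3321 × 0.5274 = 0.31730364 + 0.17514954 = 0.49245318
  P(H|E) = 0.31730364 / 0.49245318 = 0.6443

Final posterior: 0.6443


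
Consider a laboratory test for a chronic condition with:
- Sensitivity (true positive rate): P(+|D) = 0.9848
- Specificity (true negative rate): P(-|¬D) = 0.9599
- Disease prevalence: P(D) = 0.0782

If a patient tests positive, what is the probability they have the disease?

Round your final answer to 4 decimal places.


Let D = has disease, + = positive test

Given:
- P(D) = 0.0782 (prevalence)
- P(+|D) = 0.9848 (sensitivity)
- P(-|¬D) = 0.9599 (specificity)
- P(+|¬D) = 0.0401 (false positive rate = 1 - specificity)

Step 1: Find P(+)
P(+) = P(+|D)P(D) + P(+|¬D)P(¬D)
     = 0.9848 × 0.0782 + 0.0401 × 0.9218
     = 0.07701136 + 0.03696418
     = 0.11397554

Step 2: Apply Bayes' theorem for P(D|+)
P(D|+) = P(+|D)P(D) / P(+)
       = 0.07701136 / 0.11397554
       = 0.6757


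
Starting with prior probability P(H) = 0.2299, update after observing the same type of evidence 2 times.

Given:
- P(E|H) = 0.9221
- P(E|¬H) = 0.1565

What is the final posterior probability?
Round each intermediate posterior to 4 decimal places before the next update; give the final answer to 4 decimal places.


Sequential Bayesian updating:

Initial prior: P(H) = 0.2299

Update 1:
  P(E) = 0.9221 × 0.2299 + 0.1565 × 0.7701 = 0.21199079 + 0.12052065 = 0.33251144
  P(H|E) = 0.21199079 / 0.33251144 = 0.6375

Update 2:
  P(E) = 0.9221 × 0.6375 + 0.1565 × 0.3625 = 0.58783875 + 0.05673125 = 0.64457000
  P(H|E) = 0.58783875 / 0.64457000 = 0.9120

Final posterior: 0.9120


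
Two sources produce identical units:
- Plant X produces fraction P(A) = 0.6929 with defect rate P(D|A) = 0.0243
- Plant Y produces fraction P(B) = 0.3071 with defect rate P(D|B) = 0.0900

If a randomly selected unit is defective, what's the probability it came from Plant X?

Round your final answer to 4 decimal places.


Let A = from Plant X, D = defective

Given:
- P(A) = 0.6929, P(B) = 0.3071
- P(D|A) = 0.0243, P(D|B) = 0.0900

Step 1: Find P(D)
P(D) = P(D|A)P(A) + P(D|B)P(B)
     = 0.0243 × 0.6929 + 0.0900 × 0.3071
     = 0.01683747 + 0.02763900
     = 0.04447647

Step 2: Apply Bayes' theorem
P(A|D) = P(D|A)P(A) / P(D)
       = 0.01683747 / 0.04447647
       = 0.3786


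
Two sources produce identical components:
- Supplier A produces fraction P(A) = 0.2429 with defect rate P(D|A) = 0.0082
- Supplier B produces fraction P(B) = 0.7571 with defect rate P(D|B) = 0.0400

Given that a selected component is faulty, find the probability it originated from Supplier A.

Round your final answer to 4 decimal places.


Let A = from Supplier A, D = faulty

Given:
- P(A) = 0.2429, P(B) = 0.7571
- P(D|A) = 0.0082, P(D|B) = 0.0400

Step 1: Find P(D)
P(D) = P(D|A)P(A) + P(D|B)P(B)
     = 0.0082 × 0.2429 + 0.0400 × 0.7571
     = 0.00199178 + 0.03028400
     = 0.03227578

Step 2: Apply Bayes' theorem
P(A|D) = P(D|A)P(A) / P(D)
       = 0.00199178 / 0.03227578
       = 0.0617


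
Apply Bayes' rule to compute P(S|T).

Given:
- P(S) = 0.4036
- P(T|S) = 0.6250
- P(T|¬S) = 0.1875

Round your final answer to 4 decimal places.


Bayes' theorem: P(S|T) = P(T|S) × P(S) / P(T)

Step 1: Calculate P(T) using law of total probability
P(T) = P(T|S)P(S) + P(T|¬S)P(¬S)
     = 0.6250 × 0.4036 + 0.1875 × 0.5964
     = 0.25225000 + 0.11182500
     = 0.36407500

Step 2: Apply Bayes' theorem
P(S|T) = P(T|S) × P(S) / P(T)
       = 0.25225000 / 0.36407500
       = 0.6929


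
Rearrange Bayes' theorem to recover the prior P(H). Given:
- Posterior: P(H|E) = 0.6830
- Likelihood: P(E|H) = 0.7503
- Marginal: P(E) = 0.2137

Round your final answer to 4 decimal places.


From Bayes' theorem: P(H|E) = P(E|H) × P(H) / P(E)

Rearranging for P(H):
P(H) = P(H|E) × P(E) / P(E|H)
     = 0.6830 × 0.2137 / 0.7503
     = 0.14595710 / 0.7503
     = 0.1945


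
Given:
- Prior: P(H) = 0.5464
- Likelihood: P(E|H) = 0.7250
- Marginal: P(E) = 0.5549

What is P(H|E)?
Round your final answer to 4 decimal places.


Using Bayes' theorem:

P(H|E) = P(E|H) × P(H) / P(E)
       = 0.7250 × 0.5464 / 0.5549
       = 0.39614000 / 0.5549
       = 0.7139

The evidence strengthens our belief in H.
Prior: 0.5464 → Posterior: 0.7139


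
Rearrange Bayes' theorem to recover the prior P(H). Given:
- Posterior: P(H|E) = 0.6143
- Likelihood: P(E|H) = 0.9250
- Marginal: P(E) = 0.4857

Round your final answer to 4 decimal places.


From Bayes' theorem: P(H|E) = P(E|H) × P(H) / P(E)

Rearranging for P(H):
P(H) = P(H|E) × P(E) / P(E|H)
     = 0.6143 × 0.4857 / 0.9250
     = 0.29836551 / 0.9250
     = 0.3226


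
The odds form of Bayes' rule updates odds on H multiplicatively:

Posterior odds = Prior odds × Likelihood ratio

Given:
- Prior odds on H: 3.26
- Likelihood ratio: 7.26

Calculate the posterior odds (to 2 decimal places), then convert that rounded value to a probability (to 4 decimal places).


Step 1: Calculate posterior odds
Posterior odds = Prior odds × LR
               = 3.26 × 7.26
               = 23.67

Step 2: Convert to probability
P(H|E) = Posterior odds / (1 + Posterior odds)
       = 23.67 / (1 + 23.67)
       = 23.67 / 24.67
       = 0.9595

The evidence increased P(H) from 0.7653 to 0.9595.


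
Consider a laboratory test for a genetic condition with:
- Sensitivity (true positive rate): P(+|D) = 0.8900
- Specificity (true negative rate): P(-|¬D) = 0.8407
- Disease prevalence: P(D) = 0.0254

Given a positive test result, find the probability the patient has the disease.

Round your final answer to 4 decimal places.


Let D = has disease, + = positive test

Given:
- P(D) = 0.0254 (prevalence)
- P(+|D) = 0.8900 (sensitivity)
- P(-|¬D) = 0.8407 (specificity)
- P(+|¬D) = 0.1593 (false positive rate = 1 - specificity)

Step 1: Find P(+)
P(+) = P(+|D)P(D) + P(+|¬D)P(¬D)
     = 0.8900 × 0.0254 + 0.1593 × 0.9746
     = 0.02260600 + 0.15525378
     = 0.17785978

Step 2: Apply Bayes' theorem for P(D|+)
P(D|+) = P(+|D)P(D) / P(+)
       = 0.02260600 / 0.17785978
       = 0.1271


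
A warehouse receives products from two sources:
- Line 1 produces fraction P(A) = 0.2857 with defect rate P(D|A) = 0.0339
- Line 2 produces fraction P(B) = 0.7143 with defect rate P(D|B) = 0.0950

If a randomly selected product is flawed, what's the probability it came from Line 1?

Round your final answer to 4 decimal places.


Let A = from Line 1, D = flawed

Given:
- P(A) = 0.2857, P(B) = 0.7143
- P(D|A) = 0.0339, P(D|B) = 0.0950

Step 1: Find P(D)
P(D) = P(D|A)P(A) + P(D|B)P(B)
     = 0.0339 × 0.2857 + 0.0950 × 0.7143
     = 0.00968523 + 0.06785850
     = 0.07754373

Step 2: Apply Bayes' theorem
P(A|D) = P(D|A)P(A) / P(D)
       = 0.00968523 / 0.07754373
       = 0.1249


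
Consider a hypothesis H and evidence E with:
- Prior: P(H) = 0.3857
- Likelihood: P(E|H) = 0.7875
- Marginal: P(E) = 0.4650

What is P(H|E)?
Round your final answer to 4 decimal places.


Using Bayes' theorem:

P(H|E) = P(E|H) × P(H) / P(E)
       = 0.7875 × 0.3857 / 0.4650
       = 0.30373875 / 0.4650
       = 0.6532

The evidence strengthens our belief in H.
Prior: 0.3857 → Posterior: 0.6532


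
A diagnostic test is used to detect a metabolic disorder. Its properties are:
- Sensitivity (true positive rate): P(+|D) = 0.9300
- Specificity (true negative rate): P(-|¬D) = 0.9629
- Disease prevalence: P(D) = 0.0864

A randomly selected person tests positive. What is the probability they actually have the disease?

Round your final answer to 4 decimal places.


Let D = has disease, + = positive test

Given:
- P(D) = 0.0864 (prevalence)
- P(+|D) = 0.9300 (sensitivity)
- P(-|¬D) = 0.9629 (specificity)
- P(+|¬D) = 0.0371 (false positive rate = 1 - specificity)

Step 1: Find P(+)
P(+) = P(+|D)P(D) + P(+|¬D)P(¬D)
     = 0.9300 × 0.0864 + 0.0371 × 0.9136
     = 0.08035200 + 0.03389456
     = 0.11424656

Step 2: Apply Bayes' theorem for P(D|+)
P(D|+) = P(+|D)P(D) / P(+)
       = 0.08035200 / 0.11424656
       = 0.7033


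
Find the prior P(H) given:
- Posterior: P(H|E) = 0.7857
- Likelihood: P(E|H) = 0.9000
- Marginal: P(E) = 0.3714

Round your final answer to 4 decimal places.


From Bayes' theorem: P(H|E) = P(E|H) × P(H) / P(E)

Rearranging for P(H):
P(H) = P(H|E) × P(E) / P(E|H)
     = 0.7857 × 0.3714 / 0.9000
     = 0.29180898 / 0.9000
     = 0.3242


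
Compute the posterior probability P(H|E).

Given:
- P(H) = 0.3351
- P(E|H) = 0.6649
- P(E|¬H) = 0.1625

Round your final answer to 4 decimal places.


Bayes' theorem: P(H|E) = P(E|H) × P(H) / P(E)

Step 1: Calculate P(E) using law of total probability
P(E) = P(E|H)P(H) + P(E|¬H)P(¬H)
     = 0.6649 × 0.3351 + 0.1625 × 0.6649
     = 0.22280799 + 0.10804625
     = 0.33085424

Step 2: Apply Bayes' theorem
P(H|E) = P(E|H) × P(H) / P(E)
       = 0.22280799 / 0.33085424
       = 0.6734


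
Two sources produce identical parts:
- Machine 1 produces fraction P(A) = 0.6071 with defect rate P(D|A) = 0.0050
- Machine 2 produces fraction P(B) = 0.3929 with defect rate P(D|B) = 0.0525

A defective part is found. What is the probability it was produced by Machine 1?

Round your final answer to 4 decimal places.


Let A = from Machine 1, D = defective

Given:
- P(A) = 0.6071, P(B) = 0.3929
- P(D|A) = 0.0050, P(D|B) = 0.0525

Step 1: Find P(D)
P(D) = P(D|A)P(A) + P(D|B)P(B)
     = 0.0050 × 0.6071 + 0.0525 × 0.3929
     = 0.00303550 + 0.02062725
     = 0.02366275

Step 2: Apply Bayes' theorem
P(A|D) = P(D|A)P(A) / P(D)
       = 0.00303550 / 0.02366275
       = 0.1283


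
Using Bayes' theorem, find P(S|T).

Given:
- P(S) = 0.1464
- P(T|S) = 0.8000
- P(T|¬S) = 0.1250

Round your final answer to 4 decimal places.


Bayes' theorem: P(S|T) = P(T|S) × P(S) / P(T)

Step 1: Calculate P(T) using law of total probability
P(T) = P(T|S)P(S) + P(T|¬S)P(¬S)
     = 0.8000 × 0.1464 + 0.1250 × 0.8536
     = 0.11712000 + 0.10670000
     = 0.22382000

Step 2: Apply Bayes' theorem
P(S|T) = P(T|S) × P(S) / P(T)
       = 0.11712000 / 0.22382000
       = 0.5233


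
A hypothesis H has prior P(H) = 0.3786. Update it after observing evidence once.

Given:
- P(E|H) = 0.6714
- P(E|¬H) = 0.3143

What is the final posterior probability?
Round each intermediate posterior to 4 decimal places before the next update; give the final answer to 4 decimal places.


Sequential Bayesian updating:

Initial prior: P(H) = 0.3786

Update 1:
  P(E) = 0.6714 × 0.3786 + 0.3143 × 0.6214 = 0.25419204 + 0.19530602 = 0.44949806
  P(H|E) = 0.25419204 / 0.44949806 = 0.5655

Final posterior: 0.5655


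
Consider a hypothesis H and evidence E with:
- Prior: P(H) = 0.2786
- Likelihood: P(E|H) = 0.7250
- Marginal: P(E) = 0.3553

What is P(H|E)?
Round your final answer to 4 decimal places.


Using Bayes' theorem:

P(H|E) = P(E|H) × P(H) / P(E)
       = 0.7250 × 0.2786 / 0.3553
       = 0.20198500 / 0.3553
       = 0.5685

The evidence strengthens our belief in H.
Prior: 0.2786 → Posterior: 0.5685
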